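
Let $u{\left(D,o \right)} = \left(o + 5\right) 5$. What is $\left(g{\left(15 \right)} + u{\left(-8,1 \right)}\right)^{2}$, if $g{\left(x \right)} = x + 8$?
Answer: $2809$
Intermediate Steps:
$u{\left(D,o \right)} = 25 + 5 o$ ($u{\left(D,o \right)} = \left(5 + o\right) 5 = 25 + 5 o$)
$g{\left(x \right)} = 8 + x$
$\left(g{\left(15 \right)} + u{\left(-8,1 \right)}\right)^{2} = \left(\left(8 + 15\right) + \left(25 + 5 \cdot 1\right)\right)^{2} = \left(23 + \left(25 + 5\right)\right)^{2} = \left(23 + 30\right)^{2} = 53^{2} = 2809$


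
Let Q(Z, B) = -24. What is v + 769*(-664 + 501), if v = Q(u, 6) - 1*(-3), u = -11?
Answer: -125368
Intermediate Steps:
v = -21 (v = -24 - 1*(-3) = -24 + 3 = -21)
v + 769*(-664 + 501) = -21 + 769*(-664 + 501) = -21 + 769*(-163) = -21 - 125347 = -125368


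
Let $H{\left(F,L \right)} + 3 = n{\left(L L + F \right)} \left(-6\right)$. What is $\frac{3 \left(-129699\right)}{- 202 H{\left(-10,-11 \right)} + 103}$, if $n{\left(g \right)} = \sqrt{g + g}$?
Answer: $\frac{275869773}{325602887} - \frac{471585564 \sqrt{222}}{325602887} \approx -20.733$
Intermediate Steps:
$n{\left(g \right)} = \sqrt{2} \sqrt{g}$ ($n{\left(g \right)} = \sqrt{2 g} = \sqrt{2} \sqrt{g}$)
$H{\left(F,L \right)} = -3 - 6 \sqrt{2} \sqrt{F + L^{2}}$ ($H{\left(F,L \right)} = -3 + \sqrt{2} \sqrt{L L + F} \left(-6\right) = -3 + \sqrt{2} \sqrt{L^{2} + F} \left(-6\right) = -3 + \sqrt{2} \sqrt{F + L^{2}} \left(-6\right) = -3 - 6 \sqrt{2} \sqrt{F + L^{2}}$)
$\frac{3 \left(-129699\right)}{- 202 H{\left(-10,-11 \right)} + 103} = \frac{3 \left(-129699\right)}{- 202 \left(-3 - 6 \sqrt{2 \left(-10\right) + 2 \left(-11\right)^{2}}\right) + 103} = - \frac{389097}{- 202 \left(-3 - 6 \sqrt{-20 + 2 \cdot 121}\right) + 103} = - \frac{389097}{- 202 \left(-3 - 6 \sqrt{-20 + 242}\right) + 103} = - \frac{389097}{- 202 \left(-3 - 6 \sqrt{222}\right) + 103} = - \frac{389097}{\left(606 + 1212 \sqrt{222}\right) + 103} = - \frac{389097}{709 + 1212 \sqrt{222}}$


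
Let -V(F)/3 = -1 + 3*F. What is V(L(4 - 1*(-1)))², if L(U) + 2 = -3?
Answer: 2304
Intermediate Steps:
L(U) = -5 (L(U) = -2 - 3 = -5)
V(F) = 3 - 9*F (V(F) = -3*(-1 + 3*F) = 3 - 9*F)
V(L(4 - 1*(-1)))² = (3 - 9*(-5))² = (3 + 45)² = 48² = 2304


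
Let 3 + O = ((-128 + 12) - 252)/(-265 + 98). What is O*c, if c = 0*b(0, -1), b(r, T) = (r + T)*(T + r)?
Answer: 0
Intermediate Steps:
b(r, T) = (T + r)² (b(r, T) = (T + r)*(T + r) = (T + r)²)
O = -133/167 (O = -3 + ((-128 + 12) - 252)/(-265 + 98) = -3 + (-116 - 252)/(-167) = -3 - 368*(-1/167) = -3 + 368/167 = -133/167 ≈ -0.79641)
c = 0 (c = 0*(-1 + 0)² = 0*(-1)² = 0*1 = 0)
O*c = -133/167*0 = 0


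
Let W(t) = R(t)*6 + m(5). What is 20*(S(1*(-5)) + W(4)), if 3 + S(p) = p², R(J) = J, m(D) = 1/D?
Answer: 924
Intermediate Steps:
S(p) = -3 + p²
W(t) = ⅕ + 6*t (W(t) = t*6 + 1/5 = 6*t + ⅕ = ⅕ + 6*t)
20*(S(1*(-5)) + W(4)) = 20*((-3 + (1*(-5))²) + (⅕ + 6*4)) = 20*((-3 + (-5)²) + (⅕ + 24)) = 20*((-3 + 25) + 121/5) = 20*(22 + 121/5) = 20*(231/5) = 924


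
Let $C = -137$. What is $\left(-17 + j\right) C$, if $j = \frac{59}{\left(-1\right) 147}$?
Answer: $\frac{350446}{147} \approx 2384.0$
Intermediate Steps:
$j = - \frac{59}{147}$ ($j = \frac{59}{-147} = 59 \left(- \frac{1}{147}\right) = - \frac{59}{147} \approx -0.40136$)
$\left(-17 + j\right) C = \left(-17 - \frac{59}{147}\right) \left(-137\right) = \left(- \frac{2558}{147}\right) \left(-137\right) = \frac{350446}{147}$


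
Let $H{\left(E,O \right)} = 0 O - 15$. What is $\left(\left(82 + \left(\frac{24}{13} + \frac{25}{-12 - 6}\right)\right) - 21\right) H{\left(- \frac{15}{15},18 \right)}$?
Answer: $- \frac{71905}{78} \approx -921.86$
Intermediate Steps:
$H{\left(E,O \right)} = -15$ ($H{\left(E,O \right)} = 0 - 15 = -15$)
$\left(\left(82 + \left(\frac{24}{13} + \frac{25}{-12 - 6}\right)\right) - 21\right) H{\left(- \frac{15}{15},18 \right)} = \left(\left(82 + \left(\frac{24}{13} + \frac{25}{-12 - 6}\right)\right) - 21\right) \left(-15\right) = \left(\left(82 + \left(24 \cdot \frac{1}{13} + \frac{25}{-18}\right)\right) - 21\right) \left(-15\right) = \left(\left(82 + \left(\frac{24}{13} + 25 \left(- \frac{1}{18}\right)\right)\right) - 21\right) \left(-15\right) = \left(\left(82 + \left(\frac{24}{13} - \frac{25}{18}\right)\right) - 21\right) \left(-15\right) = \left(\left(82 + \frac{107}{234}\right) - 21\right) \left(-15\right) = \left(\frac{19295}{234} - 21\right) \left(-15\right) = \frac{14381}{234} \left(-15\right) = - \frac{71905}{78}$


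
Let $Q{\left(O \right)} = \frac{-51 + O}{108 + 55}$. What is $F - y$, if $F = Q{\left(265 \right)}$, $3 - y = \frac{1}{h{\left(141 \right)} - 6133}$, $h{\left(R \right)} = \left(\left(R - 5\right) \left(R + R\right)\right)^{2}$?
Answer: $- \frac{404489186862}{239751772673} \approx -1.6871$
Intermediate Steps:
$h{\left(R \right)} = 4 R^{2} \left(-5 + R\right)^{2}$ ($h{\left(R \right)} = \left(\left(-5 + R\right) 2 R\right)^{2} = \left(2 R \left(-5 + R\right)\right)^{2} = 4 R^{2} \left(-5 + R\right)^{2}$)
$Q{\left(O \right)} = - \frac{51}{163} + \frac{O}{163}$ ($Q{\left(O \right)} = \frac{-51 + O}{163} = \left(-51 + O\right) \frac{1}{163} = - \frac{51}{163} + \frac{O}{163}$)
$y = \frac{4412609312}{1470869771}$ ($y = 3 - \frac{1}{4 \cdot 141^{2} \left(-5 + 141\right)^{2} - 6133} = 3 - \frac{1}{4 \cdot 19881 \cdot 136^{2} - 6133} = 3 - \frac{1}{4 \cdot 19881 \cdot 18496 - 6133} = 3 - \frac{1}{1470875904 - 6133} = 3 - \frac{1}{1470869771} = \frac{4412609312}{1470869771} \approx 3.0$)
$F = \frac{214}{163}$ ($F = - \frac{51}{163} + \frac{1}{163} \cdot 265 = - \frac{51}{163} + \frac{265}{163} = \frac{214}{163} \approx 1.3129$)
$F - y = \frac{214}{163} - \frac{4412609312}{1470869771} = - \frac{404489186862}{239751772673}$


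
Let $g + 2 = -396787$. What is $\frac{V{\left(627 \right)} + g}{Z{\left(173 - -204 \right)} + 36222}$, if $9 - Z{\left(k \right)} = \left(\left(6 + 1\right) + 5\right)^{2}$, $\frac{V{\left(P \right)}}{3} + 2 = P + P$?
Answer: $- \frac{131011}{12029} \approx -10.891$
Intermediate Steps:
$V{\left(P \right)} = -6 + 6 P$ ($V{\left(P \right)} = -6 + 3 \left(P + P\right) = -6 + 3 \cdot 2 P = -6 + 6 P$)
$g = -396789$ ($g = -2 - 396787 = -396789$)
$Z{\left(k \right)} = -135$ ($Z{\left(k \right)} = 9 - \left(\left(6 + 1\right) + 5\right)^{2} = 9 - \left(7 + 5\right)^{2} = 9 - 12^{2} = 9 - 144 = -135$)
$\frac{V{\left(627 \right)} + g}{Z{\left(173 - -204 \right)} + 36222} = \frac{\left(-6 + 6 \cdot 627\right) - 396789}{-135 + 36222} = \frac{\left(-6 + 3762\right) - 396789}{36087} = \left(3756 - 396789\right) \frac{1}{36087} = \left(-393033\right) \frac{1}{36087} = - \frac{131011}{12029}$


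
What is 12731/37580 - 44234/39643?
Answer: -1157618687/1489783940 ≈ -0.77704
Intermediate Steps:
12731/37580 - 44234/39643 = -1157618687/1489783940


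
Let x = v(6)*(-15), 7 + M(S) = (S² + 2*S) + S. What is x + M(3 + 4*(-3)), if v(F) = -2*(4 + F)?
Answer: 347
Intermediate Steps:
v(F) = -8 - 2*F
M(S) = -7 + S² + 3*S (M(S) = -7 + ((S² + 2*S) + S) = -7 + (S² + 3*S) = -7 + S² + 3*S)
x = 300 (x = (-8 - 2*6)*(-15) = (-8 - 12)*(-15) = -20*(-15) = 300)
x + M(3 + 4*(-3)) = 300 + (-7 + (3 + 4*(-3))² + 3*(3 + 4*(-3))) = 300 + (-7 + (3 - 12)² + 3*(3 - 12)) = 300 + (-7 + (-9)² + 3*(-9)) = 300 + (-7 + 81 - 27) = 300 + 47 = 347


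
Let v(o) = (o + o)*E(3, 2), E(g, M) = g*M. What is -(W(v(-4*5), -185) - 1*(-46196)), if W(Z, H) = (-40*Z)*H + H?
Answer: 1729989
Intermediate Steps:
E(g, M) = M*g
v(o) = 12*o (v(o) = (o + o)*(2*3) = (2*o)*6 = 12*o)
W(Z, H) = H - 40*H*Z (W(Z, H) = -40*H*Z + H = H - 40*H*Z)
-(W(v(-4*5), -185) - 1*(-46196)) = -(-185*(1 - 480*(-4*5)) - 1*(-46196)) = -(-185*(1 - 480*(-20)) + 46196) = -(-185*(1 - 40*(-240)) + 46196) = -(-185*(1 + 9600) + 46196) = -(-185*9601 + 46196) = -(-1776185 + 46196) = -1*(-1729989) = 1729989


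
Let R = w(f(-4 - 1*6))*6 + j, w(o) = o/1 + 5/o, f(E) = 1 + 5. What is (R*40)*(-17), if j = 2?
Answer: -29240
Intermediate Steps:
f(E) = 6
w(o) = o + 5/o (w(o) = o*1 + 5/o = o + 5/o)
R = 43 (R = (6 + 5/6)*6 + 2 = (6 + 5*(⅙))*6 + 2 = (6 + ⅚)*6 + 2 = (41/6)*6 + 2 = 41 + 2 = 43)
(R*40)*(-17) = (43*40)*(-17) = 1720*(-17) = -29240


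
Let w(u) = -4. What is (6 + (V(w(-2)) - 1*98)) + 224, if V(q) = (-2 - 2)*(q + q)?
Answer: 164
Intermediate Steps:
V(q) = -8*q
(6 + (V(w(-2)) - 1*98)) + 224 = (6 + (-8*(-4) - 1*98)) + 224 = (6 + (32 - 98)) + 224 = (6 - 66) + 224 = -60 + 224 = 164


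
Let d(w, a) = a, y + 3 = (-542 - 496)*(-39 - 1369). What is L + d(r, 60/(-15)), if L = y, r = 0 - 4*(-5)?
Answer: 1461497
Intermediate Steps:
r = 20 (r = 0 + 20 = 20)
y = 1461501 (y = -3 + (-542 - 496)*(-39 - 1369) = -3 - 1038*(-1408) = -3 + 1461504 = 1461501)
L = 1461501
L + d(r, 60/(-15)) = 1461501 + 60/(-15) = 1461501 + 60*(-1/15) = 1461501 - 4 = 1461497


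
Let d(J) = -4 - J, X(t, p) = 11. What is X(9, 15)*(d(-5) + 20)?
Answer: 231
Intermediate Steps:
X(9, 15)*(d(-5) + 20) = 11*((-4 - 1*(-5)) + 20) = 11*((-4 + 5) + 20) = 11*(1 + 20) = 11*21 = 231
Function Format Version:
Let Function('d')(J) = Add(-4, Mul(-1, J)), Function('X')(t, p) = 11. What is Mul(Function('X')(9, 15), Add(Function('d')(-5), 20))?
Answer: 231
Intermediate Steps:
Mul(Function('X')(9, 15), Add(Function('d')(-5), 20)) = Mul(11, Add(Add(-4, Mul(-1, -5)), 20)) = Mul(11, Add(Add(-4, 5), 20)) = Mul(11, Add(1, 20)) = Mul(11, 21) = 231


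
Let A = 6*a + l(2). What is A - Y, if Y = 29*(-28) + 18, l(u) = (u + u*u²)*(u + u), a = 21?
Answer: 960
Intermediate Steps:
l(u) = 2*u*(u + u³) (l(u) = (u + u³)*(2*u) = 2*u*(u + u³))
Y = -794 (Y = -812 + 18 = -794)
A = 166 (A = 6*21 + 2*2²*(1 + 2²) = 126 + 2*4*(1 + 4) = 126 + 2*4*5 = 126 + 40 = 166)
A - Y = 166 - 1*(-794) = 166 + 794 = 960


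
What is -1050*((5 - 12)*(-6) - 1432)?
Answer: 1459500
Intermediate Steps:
-1050*((5 - 12)*(-6) - 1432) = -1050*(-7*(-6) - 1432) = -1050*(42 - 1432) = -1050*(-1390) = 1459500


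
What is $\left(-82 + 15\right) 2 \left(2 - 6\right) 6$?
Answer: $3216$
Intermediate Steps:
$\left(-82 + 15\right) 2 \left(2 - 6\right) 6 = - 67 \cdot 2 \left(2 - 6\right) 6 = - 67 \cdot 2 \left(-4\right) 6 = - 67 \left(\left(-8\right) 6\right) = \left(-67\right) \left(-48\right) = 3216$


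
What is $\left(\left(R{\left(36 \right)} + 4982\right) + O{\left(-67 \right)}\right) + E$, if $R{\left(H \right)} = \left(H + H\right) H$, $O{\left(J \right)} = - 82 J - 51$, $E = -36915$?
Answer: $-23898$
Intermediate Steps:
$O{\left(J \right)} = -51 - 82 J$
$R{\left(H \right)} = 2 H^{2}$ ($R{\left(H \right)} = 2 H H = 2 H^{2}$)
$\left(\left(R{\left(36 \right)} + 4982\right) + O{\left(-67 \right)}\right) + E = \left(\left(2 \cdot 36^{2} + 4982\right) - -5443\right) - 36915 = \left(\left(2 \cdot 1296 + 4982\right) + \left(-51 + 5494\right)\right) - 36915 = \left(\left(2592 + 4982\right) + 5443\right) - 36915 = \left(7574 + 5443\right) - 36915 = 13017 - 36915 = -23898$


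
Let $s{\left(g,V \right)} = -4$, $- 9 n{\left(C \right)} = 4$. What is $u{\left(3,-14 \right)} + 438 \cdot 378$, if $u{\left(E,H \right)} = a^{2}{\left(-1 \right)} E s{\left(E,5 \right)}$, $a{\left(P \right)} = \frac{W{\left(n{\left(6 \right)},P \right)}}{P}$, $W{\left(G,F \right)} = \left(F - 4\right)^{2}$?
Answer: $158064$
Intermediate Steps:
$n{\left(C \right)} = - \frac{4}{9}$ ($n{\left(C \right)} = \left(- \frac{1}{9}\right) 4 = - \frac{4}{9}$)
$W{\left(G,F \right)} = \left(-4 + F\right)^{2}$
$a{\left(P \right)} = \frac{\left(-4 + P\right)^{2}}{P}$
$u{\left(E,H \right)} = - 2500 E$ ($u{\left(E,H \right)} = \left(\frac{\left(-4 - 1\right)^{2}}{-1}\right)^{2} E \left(-4\right) = \left(- \left(-5\right)^{2}\right)^{2} E \left(-4\right) = \left(\left(-1\right) 25\right)^{2} E \left(-4\right) = \left(-25\right)^{2} E \left(-4\right) = 625 E \left(-4\right) = - 2500 E$)
$u{\left(3,-14 \right)} + 438 \cdot 378 = \left(-2500\right) 3 + 438 \cdot 378 = -7500 + 165564 = 158064$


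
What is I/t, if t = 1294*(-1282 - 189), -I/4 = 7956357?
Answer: 15912714/951737 ≈ 16.720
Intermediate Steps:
I = -31825428 (I = -4*7956357 = -31825428)
t = -1903474 (t = 1294*(-1471) = -1903474)
I/t = -31825428/(-1903474) = -31825428*(-1/1903474) = 15912714/951737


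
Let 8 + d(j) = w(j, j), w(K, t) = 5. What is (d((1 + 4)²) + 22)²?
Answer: 361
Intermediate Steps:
d(j) = -3 (d(j) = -8 + 5 = -3)
(d((1 + 4)²) + 22)² = (-3 + 22)² = 19² = 361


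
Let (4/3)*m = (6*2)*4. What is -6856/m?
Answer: -1714/9 ≈ -190.44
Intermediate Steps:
m = 36 (m = 3*((6*2)*4)/4 = 3*(12*4)/4 = (3/4)*48 = 36)
-6856/m = -6856/36 = -6856*1/36 = -1714/9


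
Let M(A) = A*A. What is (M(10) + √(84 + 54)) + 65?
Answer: 165 + √138 ≈ 176.75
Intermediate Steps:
M(A) = A²
(M(10) + √(84 + 54)) + 65 = (10² + √(84 + 54)) + 65 = (100 + √138) + 65 = 165 + √138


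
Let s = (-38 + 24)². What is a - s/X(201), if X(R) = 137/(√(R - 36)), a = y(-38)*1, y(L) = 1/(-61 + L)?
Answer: -1/99 - 196*√165/137 ≈ -18.387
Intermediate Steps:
s = 196 (s = (-14)² = 196)
a = -1/99 (a = 1/(-61 - 38) = 1/(-99) = -1/99*1 = -1/99 ≈ -0.010101)
X(R) = 137/√(-36 + R) (X(R) = 137/(√(-36 + R)) = 137/√(-36 + R))
a - s/X(201) = -1/99 - 196/(137/√(-36 + 201)) = -1/99 - 196/(137/√165) = -1/99 - 196/(137*(√165/165)) = -1/99 - 196/(137*√165/165) = -1/99 - 196*√165/137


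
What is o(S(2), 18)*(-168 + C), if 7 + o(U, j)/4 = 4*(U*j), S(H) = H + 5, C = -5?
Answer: -343924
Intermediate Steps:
S(H) = 5 + H
o(U, j) = -28 + 16*U*j (o(U, j) = -28 + 4*(4*(U*j)) = -28 + 4*(4*U*j) = -28 + 16*U*j)
o(S(2), 18)*(-168 + C) = (-28 + 16*(5 + 2)*18)*(-168 - 5) = (-28 + 16*7*18)*(-173) = (-28 + 2016)*(-173) = 1988*(-173) = -343924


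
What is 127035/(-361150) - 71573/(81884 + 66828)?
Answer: -4474021787/5370733880 ≈ -0.83304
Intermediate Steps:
127035/(-361150) - 71573/(81884 + 66828) = 127035*(-1/361150) - 71573/148712 = -25407/72230 - 71573*1/148712 = -25407/72230 - 71573/148712 = -4474021787/5370733880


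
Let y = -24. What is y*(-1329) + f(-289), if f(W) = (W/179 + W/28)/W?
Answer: 159862959/5012 ≈ 31896.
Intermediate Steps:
f(W) = 207/5012 (f(W) = (W*(1/179) + W*(1/28))/W = (W/179 + W/28)/W = (207*W/5012)/W = 207/5012)
y*(-1329) + f(-289) = -24*(-1329) + 207/5012 = 31896 + 207/5012 = 159862959/5012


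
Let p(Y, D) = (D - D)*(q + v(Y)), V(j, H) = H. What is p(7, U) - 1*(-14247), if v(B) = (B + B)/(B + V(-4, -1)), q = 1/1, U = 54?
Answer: 14247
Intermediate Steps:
q = 1
v(B) = 2*B/(-1 + B) (v(B) = (B + B)/(B - 1) = (2*B)/(-1 + B) = 2*B/(-1 + B))
p(Y, D) = 0 (p(Y, D) = (D - D)*(1 + 2*Y/(-1 + Y)) = 0*(1 + 2*Y/(-1 + Y)) = 0)
p(7, U) - 1*(-14247) = 0 - 1*(-14247) = 0 + 14247 = 14247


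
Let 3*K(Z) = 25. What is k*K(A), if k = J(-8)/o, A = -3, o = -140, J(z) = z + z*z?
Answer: -10/3 ≈ -3.3333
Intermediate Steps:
J(z) = z + z**2
K(Z) = 25/3 (K(Z) = (1/3)*25 = 25/3)
k = -2/5 (k = -8*(1 - 8)/(-140) = -8*(-7)*(-1/140) = 56*(-1/140) = -2/5 ≈ -0.40000)
k*K(A) = -2/5*25/3 = -10/3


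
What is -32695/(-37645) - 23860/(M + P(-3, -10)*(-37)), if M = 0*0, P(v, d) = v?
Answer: -178916111/835719 ≈ -214.09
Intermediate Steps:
M = 0
-32695/(-37645) - 23860/(M + P(-3, -10)*(-37)) = -32695/(-37645) - 23860/(0 - 3*(-37)) = -32695*(-1/37645) - 23860/(0 + 111) = 6539/7529 - 23860/111 = -178916111/835719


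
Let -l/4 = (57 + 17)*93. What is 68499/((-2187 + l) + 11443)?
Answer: -68499/18272 ≈ -3.7489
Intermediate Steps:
l = -27528 (l = -4*(57 + 17)*93 = -296*93 = -4*6882 = -27528)
68499/((-2187 + l) + 11443) = 68499/((-2187 - 27528) + 11443) = 68499/(-29715 + 11443) = 68499/(-18272) = 68499*(-1/18272) = -68499/18272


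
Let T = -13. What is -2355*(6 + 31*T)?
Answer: 934935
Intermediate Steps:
-2355*(6 + 31*T) = -2355*(6 + 31*(-13)) = -2355*(6 - 403) = -2355*(-397) = 934935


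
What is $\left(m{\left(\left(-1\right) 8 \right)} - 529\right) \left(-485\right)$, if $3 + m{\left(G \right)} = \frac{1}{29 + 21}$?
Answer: $\frac{2580103}{10} \approx 2.5801 \cdot 10^{5}$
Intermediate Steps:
$m{\left(G \right)} = - \frac{149}{50}$ ($m{\left(G \right)} = -3 + \frac{1}{29 + 21} = -3 + \frac{1}{50} = - \frac{149}{50}$)
$\left(m{\left(\left(-1\right) 8 \right)} - 529\right) \left(-485\right) = \left(- \frac{149}{50} - 529\right) \left(-485\right) = \left(- \frac{26599}{50}\right) \left(-485\right) = \frac{2580103}{10}$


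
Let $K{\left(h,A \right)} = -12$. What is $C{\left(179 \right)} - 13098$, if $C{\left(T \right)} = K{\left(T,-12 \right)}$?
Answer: $-13110$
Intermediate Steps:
$C{\left(T \right)} = -12$
$C{\left(179 \right)} - 13098 = -12 - 13098 = -13110$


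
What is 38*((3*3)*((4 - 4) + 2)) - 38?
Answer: 646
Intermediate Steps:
38*((3*3)*((4 - 4) + 2)) - 38 = 38*(9*(0 + 2)) - 38 = 38*(9*2) - 38 = 38*18 - 38 = 684 - 38 = 646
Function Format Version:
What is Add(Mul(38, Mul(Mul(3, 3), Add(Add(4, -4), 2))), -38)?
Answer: 646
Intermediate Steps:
Add(Mul(38, Mul(Mul(3, 3), Add(Add(4, -4), 2))), -38) = Add(Mul(38, Mul(9, Add(0, 2))), -38) = Add(Mul(38, Mul(9, 2)), -38) = Add(Mul(38, 18), -38) = Add(684, -38) = 646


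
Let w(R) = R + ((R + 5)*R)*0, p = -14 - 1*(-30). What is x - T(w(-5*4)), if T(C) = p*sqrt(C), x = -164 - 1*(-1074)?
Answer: 910 - 32*I*sqrt(5) ≈ 910.0 - 71.554*I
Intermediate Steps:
x = 910 (x = -164 + 1074 = 910)
p = 16 (p = -14 + 30 = 16)
w(R) = R (w(R) = R + ((5 + R)*R)*0 = R + (R*(5 + R))*0 = R + 0 = R)
T(C) = 16*sqrt(C)
x - T(w(-5*4)) = 910 - 16*sqrt(-5*4) = 910 - 16*sqrt(-20) = 910 - 16*2*I*sqrt(5) = 910 - 32*I*sqrt(5)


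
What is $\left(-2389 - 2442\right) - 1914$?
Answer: $-6745$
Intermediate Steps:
$\left(-2389 - 2442\right) - 1914 = -4831 - 1914 = -6745$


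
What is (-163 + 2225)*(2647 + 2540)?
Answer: 10695594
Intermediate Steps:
(-163 + 2225)*(2647 + 2540) = 2062*5187 = 10695594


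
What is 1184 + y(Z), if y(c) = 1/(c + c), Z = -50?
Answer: 118399/100 ≈ 1184.0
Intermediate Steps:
y(c) = 1/(2*c)
1184 + y(Z) = 1184 + (½)/(-50) = 1184 + (½)*(-1/50) = 1184 - 1/100 = 118399/100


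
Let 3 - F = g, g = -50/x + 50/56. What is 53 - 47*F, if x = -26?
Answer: 16143/364 ≈ 44.349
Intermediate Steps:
g = 1025/364 (g = -50/(-26) + 50/56 = -50*(-1/26) + 50*(1/56) = 25/13 + 25/28 = 1025/364 ≈ 2.8159)
F = 67/364 (F = 3 - 1*1025/364 = 3 - 1025/364 = 67/364 ≈ 0.18407)
53 - 47*F = 53 - 47*67/364 = 53 - 3149/364 = 16143/364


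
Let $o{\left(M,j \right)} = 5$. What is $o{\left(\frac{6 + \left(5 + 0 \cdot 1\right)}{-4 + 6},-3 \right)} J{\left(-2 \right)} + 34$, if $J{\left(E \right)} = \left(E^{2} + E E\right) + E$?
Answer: $64$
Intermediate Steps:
$J{\left(E \right)} = E + 2 E^{2}$ ($J{\left(E \right)} = \left(E^{2} + E^{2}\right) + E = 2 E^{2} + E = E + 2 E^{2}$)
$o{\left(\frac{6 + \left(5 + 0 \cdot 1\right)}{-4 + 6},-3 \right)} J{\left(-2 \right)} + 34 = 5 \left(- 2 \left(1 + 2 \left(-2\right)\right)\right) + 34 = 5 \left(- 2 \left(1 - 4\right)\right) + 34 = 5 \left(\left(-2\right) \left(-3\right)\right) + 34 = 5 \cdot 6 + 34 = 30 + 34 = 64$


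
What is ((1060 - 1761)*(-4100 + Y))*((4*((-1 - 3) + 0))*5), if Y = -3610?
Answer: -432376800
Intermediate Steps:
((1060 - 1761)*(-4100 + Y))*((4*((-1 - 3) + 0))*5) = ((1060 - 1761)*(-4100 - 3610))*((4*((-1 - 3) + 0))*5) = (-701*(-7710))*((4*(-4 + 0))*5) = 5404710*((4*(-4))*5) = 5404710*(-16*5) = 5404710*(-80) = -432376800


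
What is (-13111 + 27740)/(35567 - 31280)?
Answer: 14629/4287 ≈ 3.4124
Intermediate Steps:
(-13111 + 27740)/(35567 - 31280) = 14629/4287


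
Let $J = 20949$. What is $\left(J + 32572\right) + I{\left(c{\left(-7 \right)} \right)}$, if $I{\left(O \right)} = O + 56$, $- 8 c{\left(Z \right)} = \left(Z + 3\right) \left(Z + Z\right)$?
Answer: $53570$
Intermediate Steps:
$c{\left(Z \right)} = - \frac{Z \left(3 + Z\right)}{4}$ ($c{\left(Z \right)} = - \frac{\left(Z + 3\right) \left(Z + Z\right)}{8} = - \frac{\left(3 + Z\right) 2 Z}{8} = - \frac{2 Z \left(3 + Z\right)}{8} = - \frac{Z \left(3 + Z\right)}{4}$)
$I{\left(O \right)} = 56 + O$
$\left(J + 32572\right) + I{\left(c{\left(-7 \right)} \right)} = \left(20949 + 32572\right) + \left(56 - - \frac{7 \left(3 - 7\right)}{4}\right) = 53521 + \left(56 - \left(- \frac{7}{4}\right) \left(-4\right)\right) = 53521 + \left(56 - 7\right) = 53521 + 49 = 53570$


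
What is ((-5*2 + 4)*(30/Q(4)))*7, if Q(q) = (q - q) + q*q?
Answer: -315/4 ≈ -78.750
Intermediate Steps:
Q(q) = q² (Q(q) = 0 + q² = q²)
((-5*2 + 4)*(30/Q(4)))*7 = ((-5*2 + 4)*(30/(4²)))*7 = ((-10 + 4)*(30/16))*7 = -180/16*7 = -6*15/8*7 = -45/4*7 = -315/4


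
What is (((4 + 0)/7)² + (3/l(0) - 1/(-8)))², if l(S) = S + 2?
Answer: 585225/153664 ≈ 3.8085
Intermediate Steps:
l(S) = 2 + S
(((4 + 0)/7)² + (3/l(0) - 1/(-8)))² = (((4 + 0)/7)² + (3/(2 + 0) - 1/(-8)))² = ((4*(⅐))² + (3/2 - 1*(-⅛)))² = ((4/7)² + (3*(½) + ⅛))² = (16/49 + (3/2 + ⅛))² = (16/49 + 13/8)² = (765/392)² = 585225/153664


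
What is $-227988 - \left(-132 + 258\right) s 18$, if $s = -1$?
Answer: $-225720$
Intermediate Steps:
$-227988 - \left(-132 + 258\right) s 18 = -227988 - \left(-132 + 258\right) \left(\left(-1\right) 18\right) = -227988 - 126 \left(-18\right) = -227988 - -2268 = -227988 + 2268 = -225720$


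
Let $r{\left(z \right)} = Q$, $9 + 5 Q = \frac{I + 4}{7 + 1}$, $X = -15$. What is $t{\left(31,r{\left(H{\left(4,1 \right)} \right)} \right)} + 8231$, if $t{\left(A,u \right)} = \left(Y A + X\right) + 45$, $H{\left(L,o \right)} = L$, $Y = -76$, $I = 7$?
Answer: $5905$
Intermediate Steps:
$Q = - \frac{61}{40}$ ($Q = - \frac{9}{5} + \frac{\left(7 + 4\right) \frac{1}{7 + 1}}{5} = - \frac{9}{5} + \frac{11 \cdot \frac{1}{8}}{5} = - \frac{9}{5} + \frac{1}{5} \cdot \frac{11}{8} = - \frac{9}{5} + \frac{11}{40} = - \frac{61}{40} \approx -1.525$)
$r{\left(z \right)} = - \frac{61}{40}$
$t{\left(A,u \right)} = 30 - 76 A$ ($t{\left(A,u \right)} = \left(- 76 A - 15\right) + 45 = \left(-15 - 76 A\right) + 45 = 30 - 76 A$)
$t{\left(31,r{\left(H{\left(4,1 \right)} \right)} \right)} + 8231 = \left(30 - 2356\right) + 8231 = -2326 + 8231 = 5905$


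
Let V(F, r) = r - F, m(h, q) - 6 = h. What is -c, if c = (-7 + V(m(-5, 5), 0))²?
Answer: -64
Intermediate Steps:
m(h, q) = 6 + h
c = 64 (c = (-7 + (0 - (6 - 5)))² = (-7 + (0 - 1*1))² = (-7 + (0 - 1))² = (-7 - 1)² = (-8)² = 64)
-c = -1*64 = -64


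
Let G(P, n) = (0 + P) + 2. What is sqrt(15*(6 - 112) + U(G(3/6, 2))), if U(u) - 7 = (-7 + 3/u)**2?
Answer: I*sqrt(38734)/5 ≈ 39.362*I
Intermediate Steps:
G(P, n) = 2 + P (G(P, n) = P + 2 = 2 + P)
U(u) = 7 + (-7 + 3/u)**2
sqrt(15*(6 - 112) + U(G(3/6, 2))) = sqrt(15*(6 - 112) + (56 - 42/(2 + 3/6) + 9/(2 + 3/6)**2)) = sqrt(15*(-106) + (56 - 42/(2 + 3*(1/6)) + 9/(2 + 3*(1/6))**2)) = sqrt(-1590 + (56 - 42/(2 + 1/2) + 9/(2 + 1/2)**2)) = sqrt(-1590 + (56 - 42/5/2 + 9/(5/2)**2)) = sqrt(-1590 + (56 - 42*2/5 + 9*(4/25))) = sqrt(-1590 + (56 - 84/5 + 36/25)) = sqrt(-1590 + 1016/25) = sqrt(-38734/25) = I*sqrt(38734)/5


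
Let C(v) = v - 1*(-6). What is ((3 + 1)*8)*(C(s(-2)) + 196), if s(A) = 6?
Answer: 6656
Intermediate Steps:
C(v) = 6 + v (C(v) = v + 6 = 6 + v)
((3 + 1)*8)*(C(s(-2)) + 196) = ((3 + 1)*8)*((6 + 6) + 196) = (4*8)*(12 + 196) = 32*208 = 6656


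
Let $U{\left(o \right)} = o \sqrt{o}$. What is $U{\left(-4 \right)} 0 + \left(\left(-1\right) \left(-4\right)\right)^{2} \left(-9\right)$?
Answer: $-144$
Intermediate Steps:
$U{\left(o \right)} = o^{\frac{3}{2}}$
$U{\left(-4 \right)} 0 + \left(\left(-1\right) \left(-4\right)\right)^{2} \left(-9\right) = \left(-4\right)^{\frac{3}{2}} \cdot 0 + \left(\left(-1\right) \left(-4\right)\right)^{2} \left(-9\right) = - 8 i 0 + 4^{2} \left(-9\right) = 0 + 16 \left(-9\right) = 0 - 144 = -144$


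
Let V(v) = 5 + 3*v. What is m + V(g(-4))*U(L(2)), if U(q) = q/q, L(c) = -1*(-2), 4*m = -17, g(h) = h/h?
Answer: 15/4 ≈ 3.7500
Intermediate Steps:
g(h) = 1
m = -17/4 (m = (¼)*(-17) = -17/4 ≈ -4.2500)
L(c) = 2
U(q) = 1
m + V(g(-4))*U(L(2)) = -17/4 + (5 + 3*1)*1 = -17/4 + (5 + 3)*1 = -17/4 + 8*1 = -17/4 + 8 = 15/4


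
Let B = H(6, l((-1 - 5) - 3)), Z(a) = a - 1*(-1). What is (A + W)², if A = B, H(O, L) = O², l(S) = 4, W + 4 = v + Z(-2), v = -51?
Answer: 400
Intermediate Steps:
Z(a) = 1 + a (Z(a) = a + 1 = 1 + a)
W = -56 (W = -4 + (-51 + (1 - 2)) = -4 + (-51 - 1) = -4 - 52 = -56)
B = 36 (B = 6² = 36)
A = 36
(A + W)² = (36 - 56)² = (-20)² = 400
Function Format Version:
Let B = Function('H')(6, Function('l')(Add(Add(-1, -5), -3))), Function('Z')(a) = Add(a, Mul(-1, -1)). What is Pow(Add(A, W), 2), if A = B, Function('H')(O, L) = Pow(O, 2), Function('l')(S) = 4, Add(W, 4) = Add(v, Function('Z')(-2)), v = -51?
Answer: 400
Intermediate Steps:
Function('Z')(a) = Add(1, a) (Function('Z')(a) = Add(a, 1) = Add(1, a))
W = -56 (W = Add(-4, Add(-51, Add(1, -2))) = Add(-4, Add(-51, -1)) = Add(-4, -52) = -56)
B = 36 (B = Pow(6, 2) = 36)
A = 36
Pow(Add(A, W), 2) = Pow(Add(36, -56), 2) = Pow(-20, 2) = 400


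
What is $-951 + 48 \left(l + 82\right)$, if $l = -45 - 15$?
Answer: $105$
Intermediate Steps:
$l = -60$
$-951 + 48 \left(l + 82\right) = -951 + 48 \left(-60 + 82\right) = -951 + 48 \cdot 22 = -951 + 1056 = 105$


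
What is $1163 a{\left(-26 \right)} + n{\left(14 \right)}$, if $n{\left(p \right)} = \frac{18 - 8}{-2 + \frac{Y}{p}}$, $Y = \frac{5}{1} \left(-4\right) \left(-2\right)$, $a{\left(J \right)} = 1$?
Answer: $\frac{3524}{3} \approx 1174.7$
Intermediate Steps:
$Y = 40$ ($Y = 5 \cdot 1 \left(-4\right) \left(-2\right) = 5 \left(-4\right) \left(-2\right) = \left(-20\right) \left(-2\right) = 40$)
$n{\left(p \right)} = \frac{10}{-2 + \frac{40}{p}}$ ($n{\left(p \right)} = \frac{18 - 8}{-2 + \frac{40}{p}} = \frac{10}{-2 + \frac{40}{p}}$)
$1163 a{\left(-26 \right)} + n{\left(14 \right)} = 1163 \cdot 1 - \frac{70}{-20 + 14} = 1163 - \frac{70}{-6} = 1163 - 70 \left(- \frac{1}{6}\right) = 1163 + \frac{35}{3} = \frac{3524}{3}$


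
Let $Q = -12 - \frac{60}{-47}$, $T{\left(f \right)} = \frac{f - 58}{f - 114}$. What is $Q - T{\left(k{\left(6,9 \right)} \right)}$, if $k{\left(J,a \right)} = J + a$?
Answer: $- \frac{51917}{4653} \approx -11.158$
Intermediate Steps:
$T{\left(f \right)} = \frac{-58 + f}{-114 + f}$
$Q = - \frac{504}{47}$ ($Q = -12 - - \frac{60}{47} = -12 + \frac{60}{47} = - \frac{504}{47} \approx -10.723$)
$Q - T{\left(k{\left(6,9 \right)} \right)} = - \frac{504}{47} - \frac{-58 + \left(6 + 9\right)}{-114 + \left(6 + 9\right)} = - \frac{504}{47} - \frac{-58 + 15}{-114 + 15} = - \frac{504}{47} - \frac{1}{-99} \left(-43\right) = - \frac{504}{47} - \left(- \frac{1}{99}\right) \left(-43\right) = - \frac{504}{47} - \frac{43}{99} = - \frac{51917}{4653}$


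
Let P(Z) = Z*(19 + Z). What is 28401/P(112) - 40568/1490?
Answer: -276448103/10930640 ≈ -25.291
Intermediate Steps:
28401/P(112) - 40568/1490 = 28401/((112*(19 + 112))) - 40568/1490 = 28401/((112*131)) - 40568*1/1490 = 28401/14672 - 20284/745 = -276448103/10930640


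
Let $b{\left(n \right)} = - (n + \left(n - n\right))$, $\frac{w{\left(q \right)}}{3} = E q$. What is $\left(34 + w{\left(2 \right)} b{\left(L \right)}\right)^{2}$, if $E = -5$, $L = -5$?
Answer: $13456$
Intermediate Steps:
$w{\left(q \right)} = - 15 q$ ($w{\left(q \right)} = 3 \left(- 5 q\right) = - 15 q$)
$b{\left(n \right)} = - n$ ($b{\left(n \right)} = - (n + 0) = - n$)
$\left(34 + w{\left(2 \right)} b{\left(L \right)}\right)^{2} = \left(34 + \left(-15\right) 2 \left(\left(-1\right) \left(-5\right)\right)\right)^{2} = \left(34 - 150\right)^{2} = \left(-116\right)^{2} = 13456$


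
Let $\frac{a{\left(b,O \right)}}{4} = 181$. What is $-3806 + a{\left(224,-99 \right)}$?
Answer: $-3082$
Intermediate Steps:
$a{\left(b,O \right)} = 724$ ($a{\left(b,O \right)} = 4 \cdot 181 = 724$)
$-3806 + a{\left(224,-99 \right)} = -3806 + 724 = -3082$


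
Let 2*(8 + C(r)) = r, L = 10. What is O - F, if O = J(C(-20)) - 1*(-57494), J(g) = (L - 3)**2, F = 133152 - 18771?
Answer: -56838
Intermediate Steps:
C(r) = -8 + r/2
F = 114381
J(g) = 49 (J(g) = (10 - 3)**2 = 7**2 = 49)
O = 57543 (O = 49 - 1*(-57494) = 49 + 57494 = 57543)
O - F = 57543 - 1*114381 = 57543 - 114381 = -56838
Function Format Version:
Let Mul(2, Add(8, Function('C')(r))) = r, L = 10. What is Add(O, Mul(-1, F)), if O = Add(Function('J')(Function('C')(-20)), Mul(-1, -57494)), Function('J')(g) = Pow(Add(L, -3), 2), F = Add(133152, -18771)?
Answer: -56838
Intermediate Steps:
Function('C')(r) = Add(-8, Mul(Rational(1, 2), r))
F = 114381
Function('J')(g) = 49 (Function('J')(g) = Pow(Add(10, -3), 2) = Pow(7, 2) = 49)
O = 57543 (O = Add(49, Mul(-1, -57494)) = Add(49, 57494) = 57543)
Add(O, Mul(-1, F)) = Add(57543, Mul(-1, 114381)) = Add(57543, -114381) = -56838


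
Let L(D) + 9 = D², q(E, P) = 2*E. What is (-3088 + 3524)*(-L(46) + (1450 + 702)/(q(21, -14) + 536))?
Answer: -265021292/289 ≈ -9.1703e+5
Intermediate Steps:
L(D) = -9 + D²
(-3088 + 3524)*(-L(46) + (1450 + 702)/(q(21, -14) + 536)) = (-3088 + 3524)*(-(-9 + 46²) + (1450 + 702)/(2*21 + 536)) = 436*(-(-9 + 2116) + 2152/(42 + 536)) = 436*(-1*2107 + 2152/578) = 436*(-2107 + 2152*(1/578)) = 436*(-2107 + 1076/289) = 436*(-607847/289) = -265021292/289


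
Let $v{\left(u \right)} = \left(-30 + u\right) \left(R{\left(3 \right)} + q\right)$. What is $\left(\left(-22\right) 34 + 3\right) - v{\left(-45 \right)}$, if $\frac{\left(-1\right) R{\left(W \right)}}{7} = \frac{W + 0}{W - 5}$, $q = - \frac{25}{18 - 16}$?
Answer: $-895$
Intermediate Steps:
$q = - \frac{25}{2} \approx -12.5$
$R{\left(W \right)} = - \frac{7 W}{-5 + W}$ ($R{\left(W \right)} = - 7 \frac{W + 0}{W - 5} = - 7 \frac{W}{-5 + W} = - \frac{7 W}{-5 + W}$)
$v{\left(u \right)} = 60 - 2 u$ ($v{\left(u \right)} = \left(-30 + u\right) \left(\left(-7\right) 3 \frac{1}{-5 + 3} - \frac{25}{2}\right) = \left(-30 + u\right) \left(\left(-7\right) 3 \frac{1}{-2} - \frac{25}{2}\right) = \left(-30 + u\right) \left(\left(-7\right) 3 \left(- \frac{1}{2}\right) - \frac{25}{2}\right) = \left(-30 + u\right) \left(\frac{21}{2} - \frac{25}{2}\right) = \left(-30 + u\right) \left(-2\right) = 60 - 2 u$)
$\left(\left(-22\right) 34 + 3\right) - v{\left(-45 \right)} = \left(\left(-22\right) 34 + 3\right) - \left(60 - -90\right) = \left(-748 + 3\right) - \left(60 + 90\right) = -745 - 150 = -895$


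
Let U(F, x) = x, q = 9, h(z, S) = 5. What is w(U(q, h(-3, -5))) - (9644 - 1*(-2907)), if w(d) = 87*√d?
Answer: -12551 + 87*√5 ≈ -12356.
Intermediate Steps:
w(U(q, h(-3, -5))) - (9644 - 1*(-2907)) = 87*√5 - (9644 - 1*(-2907)) = 87*√5 - (9644 + 2907) = 87*√5 - 1*12551 = 87*√5 - 12551 = -12551 + 87*√5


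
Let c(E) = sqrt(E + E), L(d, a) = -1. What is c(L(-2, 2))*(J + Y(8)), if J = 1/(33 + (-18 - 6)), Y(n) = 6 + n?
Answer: 127*I*sqrt(2)/9 ≈ 19.956*I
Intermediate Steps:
c(E) = sqrt(2)*sqrt(E) (c(E) = sqrt(2*E) = sqrt(2)*sqrt(E))
J = 1/9 (J = 1/(33 - 24) = 1/9 ≈ 0.11111)
c(L(-2, 2))*(J + Y(8)) = (sqrt(2)*sqrt(-1))*(1/9 + (6 + 8)) = (sqrt(2)*I)*(1/9 + 14) = (I*sqrt(2))*(127/9) = 127*I*sqrt(2)/9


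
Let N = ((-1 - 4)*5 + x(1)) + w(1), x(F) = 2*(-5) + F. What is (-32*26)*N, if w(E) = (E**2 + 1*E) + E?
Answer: 25792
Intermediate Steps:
x(F) = -10 + F
w(E) = E**2 + 2*E (w(E) = (E**2 + E) + E = (E + E**2) + E = E**2 + 2*E)
N = -31 (N = ((-1 - 4)*5 + (-10 + 1)) + 1*(2 + 1) = (-5*5 - 9) + 1*3 = (-25 - 9) + 3 = -34 + 3 = -31)
(-32*26)*N = -32*26*(-31) = -832*(-31) = 25792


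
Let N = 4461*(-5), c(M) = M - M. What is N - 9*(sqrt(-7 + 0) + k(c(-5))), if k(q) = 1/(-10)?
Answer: -223041/10 - 9*I*sqrt(7) ≈ -22304.0 - 23.812*I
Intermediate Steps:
c(M) = 0
k(q) = -1/10
N = -22305
N - 9*(sqrt(-7 + 0) + k(c(-5))) = -22305 - 9*(sqrt(-7 + 0) - 1/10) = -22305 - 9*(sqrt(-7) - 1/10) = -22305 - 9*(I*sqrt(7) - 1/10) = -22305 - 9*(-1/10 + I*sqrt(7)) = -22305 + (9/10 - 9*I*sqrt(7)) = -223041/10 - 9*I*sqrt(7)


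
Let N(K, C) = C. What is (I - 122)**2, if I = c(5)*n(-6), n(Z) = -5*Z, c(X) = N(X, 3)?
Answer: 1024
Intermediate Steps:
c(X) = 3
I = 90 (I = 3*(-5*(-6)) = 3*30 = 90)
(I - 122)**2 = (90 - 122)**2 = (-32)**2 = 1024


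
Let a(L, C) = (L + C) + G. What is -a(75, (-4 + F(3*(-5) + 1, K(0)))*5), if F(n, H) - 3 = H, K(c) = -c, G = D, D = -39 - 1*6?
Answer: -25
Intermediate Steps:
D = -45 (D = -39 - 6 = -45)
G = -45
F(n, H) = 3 + H
a(L, C) = -45 + C + L (a(L, C) = (L + C) - 45 = (C + L) - 45 = -45 + C + L)
-a(75, (-4 + F(3*(-5) + 1, K(0)))*5) = -(-45 + (-4 + (3 - 1*0))*5 + 75) = -(-45 + (-4 + (3 + 0))*5 + 75) = -(-45 + (-4 + 3)*5 + 75) = -(-45 - 1*5 + 75) = -(-45 - 5 + 75) = -1*25 = -25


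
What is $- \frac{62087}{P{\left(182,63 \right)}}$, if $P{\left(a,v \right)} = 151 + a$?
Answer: $- \frac{62087}{333} \approx -186.45$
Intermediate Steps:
$- \frac{62087}{P{\left(182,63 \right)}} = - \frac{62087}{151 + 182} = - \frac{62087}{333}$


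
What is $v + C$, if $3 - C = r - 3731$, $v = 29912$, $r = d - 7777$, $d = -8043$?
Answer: $49466$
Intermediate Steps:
$r = -15820$ ($r = -8043 - 7777 = -15820$)
$C = 19554$ ($C = 3 - \left(-15820 - 3731\right) = 3 - -19551 = 3 + 19551 = 19554$)
$v + C = 29912 + 19554 = 49466$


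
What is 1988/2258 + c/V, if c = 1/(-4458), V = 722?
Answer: 3199362815/3633885204 ≈ 0.88042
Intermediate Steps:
c = -1/4458 ≈ -0.00022432
1988/2258 + c/V = 1988/2258 - 1/4458/722 = 1988*(1/2258) - 1/4458*1/722 = 994/1129 - 1/3218676 = 3199362815/3633885204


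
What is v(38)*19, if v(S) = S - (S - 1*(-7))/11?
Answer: 7087/11 ≈ 644.27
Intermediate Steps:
v(S) = -7/11 + 10*S/11 (v(S) = S - (S + 7)/11 = S - (7 + S)/11 = S - (7/11 + S/11) = S + (-7/11 - S/11) = -7/11 + 10*S/11)
v(38)*19 = (-7/11 + (10/11)*38)*19 = (-7/11 + 380/11)*19 = (373/11)*19 = 7087/11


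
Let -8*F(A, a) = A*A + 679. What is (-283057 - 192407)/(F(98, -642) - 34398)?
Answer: 3803712/285467 ≈ 13.325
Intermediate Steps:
F(A, a) = -679/8 - A²/8 (F(A, a) = -(A*A + 679)/8 = -(A² + 679)/8 = -(679 + A²)/8 = -679/8 - A²/8)
(-283057 - 192407)/(F(98, -642) - 34398) = (-283057 - 192407)/((-679/8 - ⅛*98²) - 34398) = -475464/((-679/8 - ⅛*9604) - 34398) = -475464/((-679/8 - 2401/2) - 34398) = -475464/(-10283/8 - 34398) = -475464/(-285467/8) = -475464*(-8/285467) = 3803712/285467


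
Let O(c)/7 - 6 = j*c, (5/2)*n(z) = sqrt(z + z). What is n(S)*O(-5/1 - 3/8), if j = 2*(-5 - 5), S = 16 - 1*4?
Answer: 3178*sqrt(6)/5 ≈ 1556.9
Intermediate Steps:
S = 12 (S = 16 - 4 = 12)
n(z) = 2*sqrt(2)*sqrt(z)/5 (n(z) = 2*sqrt(z + z)/5 = 2*sqrt(2*z)/5 = 2*(sqrt(2)*sqrt(z))/5 = 2*sqrt(2)*sqrt(z)/5)
j = -20 (j = 2*(-10) = -20)
O(c) = 42 - 140*c (O(c) = 42 + 7*(-20*c) = 42 - 140*c)
n(S)*O(-5/1 - 3/8) = (2*sqrt(2)*sqrt(12)/5)*(42 - 140*(-5/1 - 3/8)) = (2*sqrt(2)*(2*sqrt(3))/5)*(42 - 140*(-5*1 - 3*1/8)) = (4*sqrt(6)/5)*(42 - 140*(-5 - 3/8)) = (4*sqrt(6)/5)*(42 - 140*(-43/8)) = (4*sqrt(6)/5)*(42 + 1505/2) = (4*sqrt(6)/5)*(1589/2) = 3178*sqrt(6)/5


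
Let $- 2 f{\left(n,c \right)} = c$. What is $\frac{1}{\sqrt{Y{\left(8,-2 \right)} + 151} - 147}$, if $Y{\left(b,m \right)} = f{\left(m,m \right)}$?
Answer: $- \frac{147}{21457} - \frac{2 \sqrt{38}}{21457} \approx -0.0074255$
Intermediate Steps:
$f{\left(n,c \right)} = - \frac{c}{2}$
$Y{\left(b,m \right)} = - \frac{m}{2}$
$\frac{1}{\sqrt{Y{\left(8,-2 \right)} + 151} - 147} = \frac{1}{\sqrt{\left(- \frac{1}{2}\right) \left(-2\right) + 151} - 147} = \frac{1}{\sqrt{1 + 151} - 147} = \frac{1}{\sqrt{152} - 147} = \frac{1}{2 \sqrt{38} - 147} = \frac{1}{-147 + 2 \sqrt{38}}$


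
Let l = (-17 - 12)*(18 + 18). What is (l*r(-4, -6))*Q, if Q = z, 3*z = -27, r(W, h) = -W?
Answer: 37584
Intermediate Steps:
z = -9 (z = (⅓)*(-27) = -9)
l = -1044 (l = -29*36 = -1044)
Q = -9
(l*r(-4, -6))*Q = -(-1044)*(-4)*(-9) = -1044*4*(-9) = -4176*(-9) = 37584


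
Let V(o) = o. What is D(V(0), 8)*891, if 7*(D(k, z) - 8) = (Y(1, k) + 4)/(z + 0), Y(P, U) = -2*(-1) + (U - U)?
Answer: 202257/28 ≈ 7223.5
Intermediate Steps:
Y(P, U) = 2 (Y(P, U) = 2 + 0 = 2)
D(k, z) = 8 + 6/(7*z) (D(k, z) = 8 + ((2 + 4)/(z + 0))/7 = 8 + (6/z)/7 = 8 + 6/(7*z))
D(V(0), 8)*891 = (8 + (6/7)/8)*891 = (8 + (6/7)*(1/8))*891 = (8 + 3/28)*891 = (227/28)*891 = 202257/28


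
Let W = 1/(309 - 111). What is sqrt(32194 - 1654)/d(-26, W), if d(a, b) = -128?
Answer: -sqrt(7635)/64 ≈ -1.3653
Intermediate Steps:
W = 1/198 ≈ 0.0050505
sqrt(32194 - 1654)/d(-26, W) = sqrt(32194 - 1654)/(-128) = sqrt(30540)*(-1/128) = (2*sqrt(7635))*(-1/128) = -sqrt(7635)/64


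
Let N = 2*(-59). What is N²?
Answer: 13924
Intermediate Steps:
N = -118
N² = (-118)² = 13924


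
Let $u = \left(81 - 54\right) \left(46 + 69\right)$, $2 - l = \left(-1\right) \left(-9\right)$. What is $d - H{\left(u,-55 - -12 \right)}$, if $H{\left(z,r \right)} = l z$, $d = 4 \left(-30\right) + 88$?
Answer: $21703$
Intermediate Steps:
$l = -7$ ($l = 2 - \left(-1\right) \left(-9\right) = 2 - 9 = -7$)
$d = -32$ ($d = -120 + 88 = -32$)
$u = 3105$ ($u = 27 \cdot 115 = 3105$)
$H{\left(z,r \right)} = - 7 z$
$d - H{\left(u,-55 - -12 \right)} = -32 - \left(-7\right) 3105 = -32 - -21735 = -32 + 21735 = 21703$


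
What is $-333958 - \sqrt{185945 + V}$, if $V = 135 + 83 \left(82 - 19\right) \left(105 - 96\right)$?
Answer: $-333958 - \sqrt{233141} \approx -3.3444 \cdot 10^{5}$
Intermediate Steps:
$V = 47196$ ($V = 135 + 83 \cdot 63 \cdot 9 = 135 + 83 \cdot 567 = 135 + 47061 = 47196$)
$-333958 - \sqrt{185945 + V} = -333958 - \sqrt{185945 + 47196} = -333958 - \sqrt{233141}$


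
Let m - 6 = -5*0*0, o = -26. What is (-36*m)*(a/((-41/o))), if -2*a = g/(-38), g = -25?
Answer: 35100/779 ≈ 45.058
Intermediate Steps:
m = 6 (m = 6 - 5*0*0 = 6 + 0*0 = 6 + 0 = 6)
a = -25/76 (a = -(-25)/(2*(-38)) = -(-25)*(-1)/(2*38) = -½*25/38 = -25/76 ≈ -0.32895)
(-36*m)*(a/((-41/o))) = (-36*6)*(-25/(76*((-41/(-26))))) = -(-1350)/(19*((-41*(-1/26)))) = -(-1350)/(19*41/26) = -(-1350)*26/(19*41) = -216*(-325/1558) = 35100/779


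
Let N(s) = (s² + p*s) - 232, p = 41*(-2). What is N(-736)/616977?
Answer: 601816/616977 ≈ 0.97543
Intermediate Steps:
p = -82
N(s) = -232 + s² - 82*s (N(s) = (s² - 82*s) - 232 = -232 + s² - 82*s)
N(-736)/616977 = (-232 + (-736)² - 82*(-736))/616977 = (-232 + 541696 + 60352)*(1/616977) = 601816*(1/616977) = 601816/616977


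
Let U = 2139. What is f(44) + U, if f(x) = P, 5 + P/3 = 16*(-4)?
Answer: 1932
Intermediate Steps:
P = -207 (P = -15 + 3*(16*(-4)) = -15 + 3*(-64) = -15 - 192 = -207)
f(x) = -207
f(44) + U = -207 + 2139 = 1932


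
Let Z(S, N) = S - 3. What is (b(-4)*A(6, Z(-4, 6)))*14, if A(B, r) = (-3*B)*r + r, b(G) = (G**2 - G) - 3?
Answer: 28322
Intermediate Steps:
b(G) = -3 + G**2 - G
Z(S, N) = -3 + S
A(B, r) = r - 3*B*r (A(B, r) = -3*B*r + r = r - 3*B*r)
(b(-4)*A(6, Z(-4, 6)))*14 = ((-3 + (-4)**2 - 1*(-4))*((-3 - 4)*(1 - 3*6)))*14 = ((-3 + 16 + 4)*(-7*(1 - 18)))*14 = (17*(-7*(-17)))*14 = (17*119)*14 = 2023*14 = 28322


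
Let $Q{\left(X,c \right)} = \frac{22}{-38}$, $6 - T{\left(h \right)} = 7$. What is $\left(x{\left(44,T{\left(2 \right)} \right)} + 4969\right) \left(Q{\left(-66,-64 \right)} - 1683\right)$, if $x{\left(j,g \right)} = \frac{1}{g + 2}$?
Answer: $- \frac{158980360}{19} \approx -8.3674 \cdot 10^{6}$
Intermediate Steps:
$T{\left(h \right)} = -1$ ($T{\left(h \right)} = 6 - 7 = -1$)
$Q{\left(X,c \right)} = - \frac{11}{19}$ ($Q{\left(X,c \right)} = 22 \left(- \frac{1}{38}\right) = - \frac{11}{19}$)
$x{\left(j,g \right)} = \frac{1}{2 + g}$
$\left(x{\left(44,T{\left(2 \right)} \right)} + 4969\right) \left(Q{\left(-66,-64 \right)} - 1683\right) = \left(\frac{1}{2 - 1} + 4969\right) \left(- \frac{11}{19} - 1683\right) = \left(1^{-1} + 4969\right) \left(- \frac{31988}{19}\right) = \left(1 + 4969\right) \left(- \frac{31988}{19}\right) = 4970 \left(- \frac{31988}{19}\right) = - \frac{158980360}{19}$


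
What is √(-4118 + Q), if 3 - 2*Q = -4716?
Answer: I*√7034/2 ≈ 41.934*I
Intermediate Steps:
Q = 4719/2 (Q = 3/2 - ½*(-4716) = 3/2 + 2358 = 4719/2 ≈ 2359.5)
√(-4118 + Q) = √(-4118 + 4719/2) = √(-3517/2) = I*√7034/2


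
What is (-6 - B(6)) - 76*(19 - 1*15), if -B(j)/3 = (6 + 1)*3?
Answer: -247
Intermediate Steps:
B(j) = -63 (B(j) = -3*(6 + 1)*3 = -21*3 = -3*21 = -63)
(-6 - B(6)) - 76*(19 - 1*15) = (-6 - 1*(-63)) - 76*(19 - 1*15) = (-6 + 63) - 76*(19 - 15) = 57 - 76*4 = 57 - 304 = -247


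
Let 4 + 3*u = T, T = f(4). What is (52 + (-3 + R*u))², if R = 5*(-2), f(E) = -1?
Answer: 38809/9 ≈ 4312.1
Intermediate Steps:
T = -1
u = -5/3 (u = -4/3 + (⅓)*(-1) = -4/3 - ⅓ = -5/3 ≈ -1.6667)
R = -10
(52 + (-3 + R*u))² = (52 + (-3 - 10*(-5/3)))² = (52 + (-3 + 50/3))² = (52 + 41/3)² = (197/3)² = 38809/9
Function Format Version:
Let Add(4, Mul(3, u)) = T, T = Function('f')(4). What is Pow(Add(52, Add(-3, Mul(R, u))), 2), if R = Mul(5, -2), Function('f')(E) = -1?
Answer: Rational(38809, 9) ≈ 4312.1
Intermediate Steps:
T = -1
u = Rational(-5, 3) (u = Add(Rational(-4, 3), Mul(Rational(1, 3), -1)) = Add(Rational(-4, 3), Rational(-1, 3)) = Rational(-5, 3) ≈ -1.6667)
R = -10
Pow(Add(52, Add(-3, Mul(R, u))), 2) = Pow(Add(52, Add(-3, Mul(-10, Rational(-5, 3)))), 2) = Pow(Add(52, Add(-3, Rational(50, 3))), 2) = Pow(Add(52, Rational(41, 3)), 2) = Pow(Rational(197, 3), 2) = Rational(38809, 9)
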